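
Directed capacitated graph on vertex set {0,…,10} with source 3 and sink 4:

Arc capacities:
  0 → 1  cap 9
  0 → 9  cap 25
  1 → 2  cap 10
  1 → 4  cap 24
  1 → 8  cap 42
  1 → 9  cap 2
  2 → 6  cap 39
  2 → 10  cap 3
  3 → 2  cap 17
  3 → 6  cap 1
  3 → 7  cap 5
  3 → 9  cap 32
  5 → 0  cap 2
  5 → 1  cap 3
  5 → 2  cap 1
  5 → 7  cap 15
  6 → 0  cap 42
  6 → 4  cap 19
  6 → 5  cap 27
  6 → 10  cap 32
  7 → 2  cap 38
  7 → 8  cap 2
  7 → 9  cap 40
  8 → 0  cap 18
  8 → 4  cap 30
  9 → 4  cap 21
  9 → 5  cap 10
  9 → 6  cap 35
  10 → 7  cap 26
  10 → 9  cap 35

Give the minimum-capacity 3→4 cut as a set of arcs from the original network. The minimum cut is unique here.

augment #1: 3→6→4 push 1
augment #2: 3→9→4 push 21
augment #3: 3→2→6→4 push 17
augment #4: 3→7→8→4 push 2
augment #5: 3→9→6→4 push 1
augment #6: 3→9→5→1→4 push 3
augment #7: 3→9→5→0→1→4 push 2
augment #8: 3→9→6→0→1→4 push 5
augment #9: 3→7→2→6→0→1→4 push 2
max flow = 54; residual-reachable set from 3 gives S-side
cut edges (S→T): {(0,1), (5,1), (6,4), (7,8), (9,4)} total cap 54

Min-cut arcs: {(0,1), (5,1), (6,4), (7,8), (9,4)} (total capacity 54)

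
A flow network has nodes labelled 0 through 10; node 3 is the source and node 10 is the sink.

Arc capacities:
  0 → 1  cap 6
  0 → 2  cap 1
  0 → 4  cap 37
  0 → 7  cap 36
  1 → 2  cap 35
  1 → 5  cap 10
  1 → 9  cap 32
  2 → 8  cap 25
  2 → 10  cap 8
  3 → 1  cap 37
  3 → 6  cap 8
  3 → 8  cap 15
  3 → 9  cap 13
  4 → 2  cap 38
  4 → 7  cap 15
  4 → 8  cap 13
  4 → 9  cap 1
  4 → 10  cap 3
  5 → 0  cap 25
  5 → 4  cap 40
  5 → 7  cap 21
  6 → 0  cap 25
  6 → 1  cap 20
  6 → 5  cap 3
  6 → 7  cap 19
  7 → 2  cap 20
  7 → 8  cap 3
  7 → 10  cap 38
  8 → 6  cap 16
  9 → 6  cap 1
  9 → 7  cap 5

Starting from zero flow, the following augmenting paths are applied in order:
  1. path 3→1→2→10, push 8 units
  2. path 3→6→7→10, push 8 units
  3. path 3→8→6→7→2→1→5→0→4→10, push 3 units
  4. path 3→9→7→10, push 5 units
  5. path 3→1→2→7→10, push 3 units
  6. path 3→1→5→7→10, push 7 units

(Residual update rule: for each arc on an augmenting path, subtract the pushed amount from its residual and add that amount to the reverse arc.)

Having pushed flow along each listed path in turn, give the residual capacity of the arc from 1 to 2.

after path 1 (3→1→2→10, push 8): res(1,2)=27
after path 2 (3→6→7→10, push 8): res(1,2)=27
after path 3 (3→8→6→7→2→1→5→0→4→10, push 3): res(1,2)=30
after path 4 (3→9→7→10, push 5): res(1,2)=30
after path 5 (3→1→2→7→10, push 3): res(1,2)=27
after path 6 (3→1→5→7→10, push 7): res(1,2)=27

Residual capacity of (1,2): 27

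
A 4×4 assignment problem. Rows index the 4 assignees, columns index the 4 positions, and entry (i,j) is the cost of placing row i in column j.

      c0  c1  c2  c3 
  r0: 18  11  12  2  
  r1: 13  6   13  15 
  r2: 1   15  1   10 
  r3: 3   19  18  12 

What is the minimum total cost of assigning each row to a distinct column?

optimal assignment: row0→col3 (cost 2), row1→col1 (cost 6), row2→col2 (cost 1), row3→col0 (cost 3)
total = 2 + 6 + 1 + 3 = 12

Minimum assignment cost: 12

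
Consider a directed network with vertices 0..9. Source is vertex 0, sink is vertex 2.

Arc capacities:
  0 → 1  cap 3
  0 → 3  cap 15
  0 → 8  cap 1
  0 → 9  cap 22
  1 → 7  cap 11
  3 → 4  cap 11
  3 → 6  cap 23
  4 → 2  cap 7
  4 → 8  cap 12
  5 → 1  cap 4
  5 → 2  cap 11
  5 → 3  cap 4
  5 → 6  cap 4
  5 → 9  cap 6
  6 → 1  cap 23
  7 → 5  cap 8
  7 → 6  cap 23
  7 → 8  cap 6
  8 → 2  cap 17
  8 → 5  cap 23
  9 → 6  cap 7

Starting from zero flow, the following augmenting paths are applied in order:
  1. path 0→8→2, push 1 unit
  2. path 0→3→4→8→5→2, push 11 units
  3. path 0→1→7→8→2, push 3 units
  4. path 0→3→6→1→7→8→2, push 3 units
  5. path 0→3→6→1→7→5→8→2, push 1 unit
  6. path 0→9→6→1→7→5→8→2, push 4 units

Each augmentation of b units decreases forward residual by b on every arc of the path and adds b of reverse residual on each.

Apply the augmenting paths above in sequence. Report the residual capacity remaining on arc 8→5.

after path 1 (0→8→2, push 1): res(8,5)=23
after path 2 (0→3→4→8→5→2, push 11): res(8,5)=12
after path 3 (0→1→7→8→2, push 3): res(8,5)=12
after path 4 (0→3→6→1→7→8→2, push 3): res(8,5)=12
after path 5 (0→3→6→1→7→5→8→2, push 1): res(8,5)=13
after path 6 (0→9→6→1→7→5→8→2, push 4): res(8,5)=17

Residual capacity of (8,5): 17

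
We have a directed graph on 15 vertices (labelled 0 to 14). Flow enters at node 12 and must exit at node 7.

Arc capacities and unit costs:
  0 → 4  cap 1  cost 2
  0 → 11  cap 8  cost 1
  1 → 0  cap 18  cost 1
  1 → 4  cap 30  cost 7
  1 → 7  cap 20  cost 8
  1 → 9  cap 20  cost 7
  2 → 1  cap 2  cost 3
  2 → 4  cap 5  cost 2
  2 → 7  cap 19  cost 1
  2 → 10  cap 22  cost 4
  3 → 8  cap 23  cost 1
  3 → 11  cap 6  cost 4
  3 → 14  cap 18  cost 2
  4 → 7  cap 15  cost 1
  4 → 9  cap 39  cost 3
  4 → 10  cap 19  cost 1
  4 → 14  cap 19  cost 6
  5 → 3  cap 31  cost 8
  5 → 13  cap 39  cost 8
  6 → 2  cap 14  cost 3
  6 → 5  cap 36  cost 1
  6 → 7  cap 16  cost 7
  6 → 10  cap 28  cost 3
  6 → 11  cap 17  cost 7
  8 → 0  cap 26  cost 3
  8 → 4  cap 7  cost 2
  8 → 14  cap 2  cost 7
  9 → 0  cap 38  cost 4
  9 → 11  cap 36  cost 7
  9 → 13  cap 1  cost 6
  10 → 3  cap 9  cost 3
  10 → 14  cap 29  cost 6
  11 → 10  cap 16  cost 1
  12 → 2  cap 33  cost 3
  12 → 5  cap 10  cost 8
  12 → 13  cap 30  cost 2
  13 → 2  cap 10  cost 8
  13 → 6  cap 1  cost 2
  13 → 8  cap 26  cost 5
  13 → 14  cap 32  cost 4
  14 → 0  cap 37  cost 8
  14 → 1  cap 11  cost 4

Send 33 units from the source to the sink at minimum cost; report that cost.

Minimum cost for 33 units: 197

shortest-cost path #1: 12→2→7 push 19 @ unit cost 4 (adds 76)
shortest-cost path #2: 12→2→4→7 push 5 @ unit cost 6 (adds 30)
shortest-cost path #3: 12→13→8→4→7 push 7 @ unit cost 10 (adds 70)
shortest-cost path #4: 12→2→1→0→4→7 push 1 @ unit cost 10 (adds 10)
shortest-cost path #5: 12→13→6→7 push 1 @ unit cost 11 (adds 11)
total cost = 197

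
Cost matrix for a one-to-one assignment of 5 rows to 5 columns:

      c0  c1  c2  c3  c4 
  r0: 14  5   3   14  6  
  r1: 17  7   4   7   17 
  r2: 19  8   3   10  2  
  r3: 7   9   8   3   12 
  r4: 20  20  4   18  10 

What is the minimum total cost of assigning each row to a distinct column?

optimal assignment: row0→col1 (cost 5), row1→col3 (cost 7), row2→col4 (cost 2), row3→col0 (cost 7), row4→col2 (cost 4)
total = 5 + 7 + 2 + 7 + 4 = 25

Minimum assignment cost: 25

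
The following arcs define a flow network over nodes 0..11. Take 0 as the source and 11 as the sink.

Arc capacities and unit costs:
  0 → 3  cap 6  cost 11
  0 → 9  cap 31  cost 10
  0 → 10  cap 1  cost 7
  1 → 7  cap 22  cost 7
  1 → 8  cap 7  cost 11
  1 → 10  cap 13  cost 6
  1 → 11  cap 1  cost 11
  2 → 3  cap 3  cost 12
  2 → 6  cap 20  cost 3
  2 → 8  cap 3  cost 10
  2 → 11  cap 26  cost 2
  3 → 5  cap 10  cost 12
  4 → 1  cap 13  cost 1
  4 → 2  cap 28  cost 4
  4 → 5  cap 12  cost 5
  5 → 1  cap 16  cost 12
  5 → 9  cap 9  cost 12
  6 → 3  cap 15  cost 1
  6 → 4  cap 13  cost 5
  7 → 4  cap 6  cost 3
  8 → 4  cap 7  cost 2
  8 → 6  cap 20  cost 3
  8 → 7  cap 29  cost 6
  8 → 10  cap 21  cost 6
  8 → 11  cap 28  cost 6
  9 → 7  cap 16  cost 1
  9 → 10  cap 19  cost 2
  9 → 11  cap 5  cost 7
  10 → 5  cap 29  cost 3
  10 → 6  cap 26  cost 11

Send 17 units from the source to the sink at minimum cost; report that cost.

shortest-cost path #1: 0→9→11 push 5 @ unit cost 17 (adds 85)
shortest-cost path #2: 0→9→7→4→2→11 push 6 @ unit cost 20 (adds 120)
shortest-cost path #3: 0→10→6→4→2→11 push 1 @ unit cost 29 (adds 29)
shortest-cost path #4: 0→9→10→6→4→2→11 push 5 @ unit cost 34 (adds 170)
total cost = 404

Minimum cost for 17 units: 404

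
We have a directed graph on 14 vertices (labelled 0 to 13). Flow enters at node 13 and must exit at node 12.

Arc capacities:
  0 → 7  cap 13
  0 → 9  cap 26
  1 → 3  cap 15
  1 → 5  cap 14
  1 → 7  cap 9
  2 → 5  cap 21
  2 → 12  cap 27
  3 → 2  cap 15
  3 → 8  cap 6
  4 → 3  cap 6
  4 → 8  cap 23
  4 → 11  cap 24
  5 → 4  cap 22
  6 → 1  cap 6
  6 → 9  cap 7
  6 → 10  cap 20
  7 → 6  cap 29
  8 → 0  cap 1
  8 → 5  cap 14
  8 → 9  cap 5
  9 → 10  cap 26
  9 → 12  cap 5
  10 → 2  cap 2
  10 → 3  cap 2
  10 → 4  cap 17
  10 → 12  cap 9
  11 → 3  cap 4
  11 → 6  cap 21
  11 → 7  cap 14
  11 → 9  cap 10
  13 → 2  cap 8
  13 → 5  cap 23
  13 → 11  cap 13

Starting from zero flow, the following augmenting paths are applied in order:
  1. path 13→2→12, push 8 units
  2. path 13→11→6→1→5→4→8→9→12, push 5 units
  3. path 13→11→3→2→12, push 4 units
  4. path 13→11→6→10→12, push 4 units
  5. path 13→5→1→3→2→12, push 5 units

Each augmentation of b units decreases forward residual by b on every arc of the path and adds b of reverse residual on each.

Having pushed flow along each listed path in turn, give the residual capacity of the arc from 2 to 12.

after path 1 (13→2→12, push 8): res(2,12)=19
after path 2 (13→11→6→1→5→4→8→9→12, push 5): res(2,12)=19
after path 3 (13→11→3→2→12, push 4): res(2,12)=15
after path 4 (13→11→6→10→12, push 4): res(2,12)=15
after path 5 (13→5→1→3→2→12, push 5): res(2,12)=10

Residual capacity of (2,12): 10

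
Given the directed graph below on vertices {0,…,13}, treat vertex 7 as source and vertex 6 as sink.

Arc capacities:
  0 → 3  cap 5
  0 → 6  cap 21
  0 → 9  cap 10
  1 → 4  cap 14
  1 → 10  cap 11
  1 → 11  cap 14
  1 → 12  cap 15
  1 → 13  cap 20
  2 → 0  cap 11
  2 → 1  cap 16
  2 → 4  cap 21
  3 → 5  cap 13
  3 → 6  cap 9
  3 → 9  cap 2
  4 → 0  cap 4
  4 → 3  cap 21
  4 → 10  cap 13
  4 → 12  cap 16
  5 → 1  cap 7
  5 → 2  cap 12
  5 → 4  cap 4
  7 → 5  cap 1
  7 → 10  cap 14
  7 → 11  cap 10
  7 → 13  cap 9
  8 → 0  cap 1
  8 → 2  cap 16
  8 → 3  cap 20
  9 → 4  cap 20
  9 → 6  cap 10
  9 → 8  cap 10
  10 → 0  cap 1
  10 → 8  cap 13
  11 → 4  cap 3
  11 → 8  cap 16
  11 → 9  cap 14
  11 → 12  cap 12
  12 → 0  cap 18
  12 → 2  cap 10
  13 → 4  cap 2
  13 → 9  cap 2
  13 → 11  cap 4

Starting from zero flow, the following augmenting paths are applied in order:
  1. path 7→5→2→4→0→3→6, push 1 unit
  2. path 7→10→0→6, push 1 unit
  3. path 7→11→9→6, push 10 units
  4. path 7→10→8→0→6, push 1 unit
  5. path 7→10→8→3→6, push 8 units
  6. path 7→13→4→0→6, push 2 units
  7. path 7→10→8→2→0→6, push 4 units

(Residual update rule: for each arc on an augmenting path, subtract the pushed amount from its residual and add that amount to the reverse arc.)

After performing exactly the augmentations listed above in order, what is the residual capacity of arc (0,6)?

after path 1 (7→5→2→4→0→3→6, push 1): res(0,6)=21
after path 2 (7→10→0→6, push 1): res(0,6)=20
after path 3 (7→11→9→6, push 10): res(0,6)=20
after path 4 (7→10→8→0→6, push 1): res(0,6)=19
after path 5 (7→10→8→3→6, push 8): res(0,6)=19
after path 6 (7→13→4→0→6, push 2): res(0,6)=17
after path 7 (7→10→8→2→0→6, push 4): res(0,6)=13

Residual capacity of (0,6): 13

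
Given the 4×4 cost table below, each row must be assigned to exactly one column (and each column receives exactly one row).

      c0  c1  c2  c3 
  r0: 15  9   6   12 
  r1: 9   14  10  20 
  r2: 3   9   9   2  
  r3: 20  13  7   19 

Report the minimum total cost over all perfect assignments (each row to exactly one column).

Minimum assignment cost: 27

optimal assignment: row0→col1 (cost 9), row1→col0 (cost 9), row2→col3 (cost 2), row3→col2 (cost 7)
total = 9 + 9 + 2 + 7 = 27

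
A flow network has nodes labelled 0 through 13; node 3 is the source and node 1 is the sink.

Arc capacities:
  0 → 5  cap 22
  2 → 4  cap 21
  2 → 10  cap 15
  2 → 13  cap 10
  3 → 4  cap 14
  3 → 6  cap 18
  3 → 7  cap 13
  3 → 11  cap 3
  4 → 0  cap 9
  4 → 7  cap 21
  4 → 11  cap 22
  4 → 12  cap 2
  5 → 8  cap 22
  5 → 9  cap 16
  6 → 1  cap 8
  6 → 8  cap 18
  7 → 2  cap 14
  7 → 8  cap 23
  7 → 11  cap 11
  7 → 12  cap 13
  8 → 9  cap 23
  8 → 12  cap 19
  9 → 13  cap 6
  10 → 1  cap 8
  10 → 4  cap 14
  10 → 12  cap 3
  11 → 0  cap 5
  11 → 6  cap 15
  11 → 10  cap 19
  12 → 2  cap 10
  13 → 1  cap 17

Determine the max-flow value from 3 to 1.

augment #1: 3→6→1 bottleneck 8, total now 8
augment #2: 3→11→10→1 bottleneck 3, total now 11
augment #3: 3→4→11→10→1 bottleneck 5, total now 16
augment #4: 3→7→2→13→1 bottleneck 10, total now 26
augment #5: 3→6→8→9→13→1 bottleneck 6, total now 32

Maximum flow value: 32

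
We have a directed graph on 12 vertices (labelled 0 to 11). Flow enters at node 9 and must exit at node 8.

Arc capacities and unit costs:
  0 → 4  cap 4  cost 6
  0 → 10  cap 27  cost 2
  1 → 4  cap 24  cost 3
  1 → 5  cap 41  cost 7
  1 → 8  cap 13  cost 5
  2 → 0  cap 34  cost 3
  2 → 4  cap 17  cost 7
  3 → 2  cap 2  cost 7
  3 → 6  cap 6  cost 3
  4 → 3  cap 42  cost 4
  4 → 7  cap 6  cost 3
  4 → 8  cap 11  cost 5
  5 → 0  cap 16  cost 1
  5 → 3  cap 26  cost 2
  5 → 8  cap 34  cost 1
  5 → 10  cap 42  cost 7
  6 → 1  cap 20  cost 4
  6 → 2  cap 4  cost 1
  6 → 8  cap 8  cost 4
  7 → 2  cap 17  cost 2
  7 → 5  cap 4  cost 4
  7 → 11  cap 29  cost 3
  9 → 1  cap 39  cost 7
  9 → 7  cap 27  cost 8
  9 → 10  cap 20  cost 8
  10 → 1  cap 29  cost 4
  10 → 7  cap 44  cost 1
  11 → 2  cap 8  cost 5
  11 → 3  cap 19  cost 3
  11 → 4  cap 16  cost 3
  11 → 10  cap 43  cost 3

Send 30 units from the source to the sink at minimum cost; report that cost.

shortest-cost path #1: 9→1→8 push 13 @ unit cost 12 (adds 156)
shortest-cost path #2: 9→7→5→8 push 4 @ unit cost 13 (adds 52)
shortest-cost path #3: 9→1→4→8 push 11 @ unit cost 15 (adds 165)
shortest-cost path #4: 9→1→5→8 push 2 @ unit cost 15 (adds 30)
total cost = 403

Minimum cost for 30 units: 403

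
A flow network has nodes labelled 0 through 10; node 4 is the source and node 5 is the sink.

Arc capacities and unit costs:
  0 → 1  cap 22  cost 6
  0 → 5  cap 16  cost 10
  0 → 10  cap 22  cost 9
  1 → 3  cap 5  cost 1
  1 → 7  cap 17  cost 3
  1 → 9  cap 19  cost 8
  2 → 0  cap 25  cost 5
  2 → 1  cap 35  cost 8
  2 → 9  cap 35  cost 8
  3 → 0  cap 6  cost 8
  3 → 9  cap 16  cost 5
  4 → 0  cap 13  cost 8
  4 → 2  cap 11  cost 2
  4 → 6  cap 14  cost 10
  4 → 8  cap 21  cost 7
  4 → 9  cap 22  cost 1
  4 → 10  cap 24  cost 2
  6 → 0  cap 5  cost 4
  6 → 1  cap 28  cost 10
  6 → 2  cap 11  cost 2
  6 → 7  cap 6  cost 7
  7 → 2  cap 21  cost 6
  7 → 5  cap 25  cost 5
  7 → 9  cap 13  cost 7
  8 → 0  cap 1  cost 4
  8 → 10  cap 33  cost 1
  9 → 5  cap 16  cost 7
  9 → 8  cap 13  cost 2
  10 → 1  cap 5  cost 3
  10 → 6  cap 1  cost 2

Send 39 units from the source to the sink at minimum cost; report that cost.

Minimum cost for 39 units: 504

shortest-cost path #1: 4→9→5 push 16 @ unit cost 8 (adds 128)
shortest-cost path #2: 4→10→1→7→5 push 5 @ unit cost 13 (adds 65)
shortest-cost path #3: 4→10→6→7→5 push 1 @ unit cost 16 (adds 16)
shortest-cost path #4: 4→2→0→5 push 11 @ unit cost 17 (adds 187)
shortest-cost path #5: 4→9→8→0→5 push 1 @ unit cost 17 (adds 17)
shortest-cost path #6: 4→0→5 push 4 @ unit cost 18 (adds 72)
shortest-cost path #7: 4→0→2→1→7→5 push 1 @ unit cost 19 (adds 19)
total cost = 504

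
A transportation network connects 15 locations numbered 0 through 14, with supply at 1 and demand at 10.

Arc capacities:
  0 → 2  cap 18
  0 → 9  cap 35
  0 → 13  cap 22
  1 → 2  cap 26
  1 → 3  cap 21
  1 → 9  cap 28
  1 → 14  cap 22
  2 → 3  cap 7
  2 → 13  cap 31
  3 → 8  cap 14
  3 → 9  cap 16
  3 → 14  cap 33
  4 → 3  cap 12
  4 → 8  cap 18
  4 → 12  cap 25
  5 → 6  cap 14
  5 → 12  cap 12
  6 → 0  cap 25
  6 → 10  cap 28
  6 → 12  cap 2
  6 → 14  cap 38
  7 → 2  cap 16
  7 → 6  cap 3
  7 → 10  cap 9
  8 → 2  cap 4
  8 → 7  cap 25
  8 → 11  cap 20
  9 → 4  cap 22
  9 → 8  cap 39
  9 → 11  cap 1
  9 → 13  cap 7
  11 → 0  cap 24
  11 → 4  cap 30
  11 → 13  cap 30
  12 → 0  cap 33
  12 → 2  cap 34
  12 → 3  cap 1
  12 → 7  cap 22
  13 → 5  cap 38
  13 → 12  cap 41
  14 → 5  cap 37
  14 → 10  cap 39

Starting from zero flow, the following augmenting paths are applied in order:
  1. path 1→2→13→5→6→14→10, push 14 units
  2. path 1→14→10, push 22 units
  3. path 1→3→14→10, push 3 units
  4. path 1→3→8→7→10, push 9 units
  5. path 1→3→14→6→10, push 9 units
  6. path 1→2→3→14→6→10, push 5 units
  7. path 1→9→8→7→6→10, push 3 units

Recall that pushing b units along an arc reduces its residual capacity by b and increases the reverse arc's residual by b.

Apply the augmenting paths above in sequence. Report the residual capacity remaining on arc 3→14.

Residual capacity of (3,14): 16

after path 1 (1→2→13→5→6→14→10, push 14): res(3,14)=33
after path 2 (1→14→10, push 22): res(3,14)=33
after path 3 (1→3→14→10, push 3): res(3,14)=30
after path 4 (1→3→8→7→10, push 9): res(3,14)=30
after path 5 (1→3→14→6→10, push 9): res(3,14)=21
after path 6 (1→2→3→14→6→10, push 5): res(3,14)=16
after path 7 (1→9→8→7→6→10, push 3): res(3,14)=16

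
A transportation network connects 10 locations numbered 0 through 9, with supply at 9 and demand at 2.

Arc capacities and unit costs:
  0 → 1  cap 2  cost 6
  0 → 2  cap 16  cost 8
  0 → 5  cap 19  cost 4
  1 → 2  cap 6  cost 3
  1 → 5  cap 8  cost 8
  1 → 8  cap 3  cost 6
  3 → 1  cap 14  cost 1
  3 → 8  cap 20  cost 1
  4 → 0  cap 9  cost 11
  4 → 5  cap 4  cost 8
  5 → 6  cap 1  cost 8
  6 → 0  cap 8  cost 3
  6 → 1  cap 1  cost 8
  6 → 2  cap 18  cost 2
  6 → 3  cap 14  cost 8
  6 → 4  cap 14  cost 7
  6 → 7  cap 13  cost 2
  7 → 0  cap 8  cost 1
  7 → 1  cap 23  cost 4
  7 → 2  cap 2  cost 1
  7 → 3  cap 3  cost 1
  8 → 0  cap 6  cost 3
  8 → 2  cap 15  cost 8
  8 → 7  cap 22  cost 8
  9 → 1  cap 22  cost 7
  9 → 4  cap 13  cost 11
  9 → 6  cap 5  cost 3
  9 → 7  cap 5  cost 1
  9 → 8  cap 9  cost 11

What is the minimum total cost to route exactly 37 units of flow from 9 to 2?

Minimum cost for 37 units: 618

shortest-cost path #1: 9→7→2 push 2 @ unit cost 2 (adds 4)
shortest-cost path #2: 9→6→2 push 5 @ unit cost 5 (adds 25)
shortest-cost path #3: 9→7→3→1→2 push 3 @ unit cost 6 (adds 18)
shortest-cost path #4: 9→1→2 push 3 @ unit cost 10 (adds 30)
shortest-cost path #5: 9→1→3→7→0→2 push 3 @ unit cost 14 (adds 42)
shortest-cost path #6: 9→8→2 push 9 @ unit cost 19 (adds 171)
shortest-cost path #7: 9→1→8→2 push 3 @ unit cost 21 (adds 63)
shortest-cost path #8: 9→1→5→6→2 push 1 @ unit cost 25 (adds 25)
shortest-cost path #9: 9→4→0→2 push 8 @ unit cost 30 (adds 240)
total cost = 618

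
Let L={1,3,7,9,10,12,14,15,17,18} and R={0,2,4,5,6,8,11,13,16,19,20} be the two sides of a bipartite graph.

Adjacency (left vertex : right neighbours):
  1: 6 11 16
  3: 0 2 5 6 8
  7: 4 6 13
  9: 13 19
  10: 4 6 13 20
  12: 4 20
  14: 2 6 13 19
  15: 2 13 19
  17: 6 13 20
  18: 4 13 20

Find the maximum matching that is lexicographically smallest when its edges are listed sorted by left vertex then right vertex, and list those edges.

Lex-smallest maximum matching: {(1,11), (3,0), (7,4), (9,13), (10,6), (12,20), (14,2), (15,19)}

|M| = 8 (so the lex-smallest maximum matching has 8 edges)
process left vertices in ascending order; for each, take the smallest-labelled available neighbour that still permits 8 edges overall, or leave it unmatched if none does
lex-smallest matching: {1-11, 3-0, 7-4, 9-13, 10-6, 12-20, 14-2, 15-19}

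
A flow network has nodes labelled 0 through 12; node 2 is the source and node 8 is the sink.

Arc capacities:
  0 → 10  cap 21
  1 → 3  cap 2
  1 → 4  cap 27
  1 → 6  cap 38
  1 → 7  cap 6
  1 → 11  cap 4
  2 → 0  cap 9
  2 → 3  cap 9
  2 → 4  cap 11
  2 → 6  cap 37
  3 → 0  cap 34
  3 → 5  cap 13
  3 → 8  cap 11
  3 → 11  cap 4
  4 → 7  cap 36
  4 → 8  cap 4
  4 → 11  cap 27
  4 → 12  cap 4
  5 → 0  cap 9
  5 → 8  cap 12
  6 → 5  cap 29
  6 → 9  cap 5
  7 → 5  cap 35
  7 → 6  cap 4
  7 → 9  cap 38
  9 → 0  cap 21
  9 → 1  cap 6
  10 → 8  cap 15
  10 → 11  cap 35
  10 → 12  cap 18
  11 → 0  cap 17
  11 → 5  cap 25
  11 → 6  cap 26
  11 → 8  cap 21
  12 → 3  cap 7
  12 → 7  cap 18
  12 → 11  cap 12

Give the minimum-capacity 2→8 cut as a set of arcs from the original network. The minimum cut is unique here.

augment #1: 2→3→8 push 9
augment #2: 2→4→8 push 4
augment #3: 2→0→10→8 push 9
augment #4: 2→4→11→8 push 7
augment #5: 2→6→5→8 push 12
augment #6: 2→6→5→0→10→8 push 6
augment #7: 2→6→9→1→3→8 push 2
augment #8: 2→6→9→1→11→8 push 3
augment #9: 2→6→5→0→10→11→8 push 3
max flow = 55; residual-reachable set from 2 gives S-side
cut edges (S→T): {(2,0), (2,3), (2,4), (5,0), (5,8), (6,9)} total cap 55

Min-cut arcs: {(2,0), (2,3), (2,4), (5,0), (5,8), (6,9)} (total capacity 55)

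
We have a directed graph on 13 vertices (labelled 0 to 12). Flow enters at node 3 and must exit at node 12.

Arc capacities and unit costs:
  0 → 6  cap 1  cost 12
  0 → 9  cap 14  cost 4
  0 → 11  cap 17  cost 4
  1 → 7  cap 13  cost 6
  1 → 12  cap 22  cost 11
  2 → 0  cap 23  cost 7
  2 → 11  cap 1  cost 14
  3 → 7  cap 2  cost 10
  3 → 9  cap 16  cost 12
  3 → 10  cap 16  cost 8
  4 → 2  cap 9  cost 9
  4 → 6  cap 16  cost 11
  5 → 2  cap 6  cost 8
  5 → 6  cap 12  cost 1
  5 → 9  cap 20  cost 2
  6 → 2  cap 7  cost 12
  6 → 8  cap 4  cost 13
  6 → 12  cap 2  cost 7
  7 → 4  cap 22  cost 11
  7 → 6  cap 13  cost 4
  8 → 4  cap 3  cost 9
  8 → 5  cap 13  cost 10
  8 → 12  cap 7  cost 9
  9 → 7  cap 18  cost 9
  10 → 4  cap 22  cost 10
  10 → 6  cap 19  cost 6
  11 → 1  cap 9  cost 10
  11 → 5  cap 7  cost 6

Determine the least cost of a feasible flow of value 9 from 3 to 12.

shortest-cost path #1: 3→7→6→12 push 2 @ unit cost 21 (adds 42)
shortest-cost path #2: 3→10→6→8→12 push 4 @ unit cost 36 (adds 144)
shortest-cost path #3: 3→10→6→2→0→11→1→12 push 3 @ unit cost 58 (adds 174)
total cost = 360

Minimum cost for 9 units: 360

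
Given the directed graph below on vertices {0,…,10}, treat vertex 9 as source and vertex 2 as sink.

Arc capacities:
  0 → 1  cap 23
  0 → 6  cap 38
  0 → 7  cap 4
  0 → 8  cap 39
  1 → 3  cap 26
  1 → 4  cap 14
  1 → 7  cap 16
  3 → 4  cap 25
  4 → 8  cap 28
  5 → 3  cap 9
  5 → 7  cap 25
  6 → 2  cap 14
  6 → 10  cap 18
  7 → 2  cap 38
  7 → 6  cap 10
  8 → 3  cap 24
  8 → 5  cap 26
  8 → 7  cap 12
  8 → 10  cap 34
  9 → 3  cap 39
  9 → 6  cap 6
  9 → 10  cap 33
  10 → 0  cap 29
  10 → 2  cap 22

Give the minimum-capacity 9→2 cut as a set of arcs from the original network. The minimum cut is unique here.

Min-cut arcs: {(3,4), (9,6), (9,10)} (total capacity 64)

augment #1: 9→6→2 push 6
augment #2: 9→10→2 push 22
augment #3: 9→10→0→6→2 push 8
augment #4: 9→10→0→7→2 push 3
augment #5: 9→3→4→8→7→2 push 12
augment #6: 9→3→4→8→5→7→2 push 13
max flow = 64; residual-reachable set from 9 gives S-side
cut edges (S→T): {(3,4), (9,6), (9,10)} total cap 64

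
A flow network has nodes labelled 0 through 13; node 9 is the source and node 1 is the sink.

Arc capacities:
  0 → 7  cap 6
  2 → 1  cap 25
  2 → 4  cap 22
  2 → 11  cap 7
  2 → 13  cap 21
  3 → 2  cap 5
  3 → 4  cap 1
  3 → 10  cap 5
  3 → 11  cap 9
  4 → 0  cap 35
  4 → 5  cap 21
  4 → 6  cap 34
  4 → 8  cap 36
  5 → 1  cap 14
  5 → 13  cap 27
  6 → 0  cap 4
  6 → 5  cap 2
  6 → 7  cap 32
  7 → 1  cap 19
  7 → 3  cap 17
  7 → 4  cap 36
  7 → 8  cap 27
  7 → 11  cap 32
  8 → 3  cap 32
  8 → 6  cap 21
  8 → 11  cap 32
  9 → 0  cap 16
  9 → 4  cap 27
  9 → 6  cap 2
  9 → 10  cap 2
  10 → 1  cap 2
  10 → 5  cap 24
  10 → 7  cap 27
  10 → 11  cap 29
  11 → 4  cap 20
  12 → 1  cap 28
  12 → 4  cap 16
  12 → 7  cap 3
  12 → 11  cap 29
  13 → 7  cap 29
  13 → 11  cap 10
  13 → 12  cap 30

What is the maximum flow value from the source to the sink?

augment #1: 9→10→1 bottleneck 2, total now 2
augment #2: 9→0→7→1 bottleneck 6, total now 8
augment #3: 9→4→5→1 bottleneck 14, total now 22
augment #4: 9→6→7→1 bottleneck 2, total now 24
augment #5: 9→4→6→7→1 bottleneck 11, total now 35
augment #6: 9→4→5→13→12→1 bottleneck 2, total now 37

Maximum flow value: 37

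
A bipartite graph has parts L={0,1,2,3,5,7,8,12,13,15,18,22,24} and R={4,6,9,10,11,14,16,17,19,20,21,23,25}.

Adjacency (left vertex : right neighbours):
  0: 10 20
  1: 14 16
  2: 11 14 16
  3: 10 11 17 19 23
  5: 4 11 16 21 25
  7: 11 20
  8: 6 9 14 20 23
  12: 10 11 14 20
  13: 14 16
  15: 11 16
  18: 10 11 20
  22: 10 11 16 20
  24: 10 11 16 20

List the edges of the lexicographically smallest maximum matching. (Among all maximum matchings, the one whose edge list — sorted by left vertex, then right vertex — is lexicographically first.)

|M| = 8 (so the lex-smallest maximum matching has 8 edges)
process left vertices in ascending order; for each, take the smallest-labelled available neighbour that still permits 8 edges overall, or leave it unmatched if none does
lex-smallest matching: {0-10, 1-14, 2-11, 3-17, 5-4, 7-20, 8-6, 13-16}

Lex-smallest maximum matching: {(0,10), (1,14), (2,11), (3,17), (5,4), (7,20), (8,6), (13,16)}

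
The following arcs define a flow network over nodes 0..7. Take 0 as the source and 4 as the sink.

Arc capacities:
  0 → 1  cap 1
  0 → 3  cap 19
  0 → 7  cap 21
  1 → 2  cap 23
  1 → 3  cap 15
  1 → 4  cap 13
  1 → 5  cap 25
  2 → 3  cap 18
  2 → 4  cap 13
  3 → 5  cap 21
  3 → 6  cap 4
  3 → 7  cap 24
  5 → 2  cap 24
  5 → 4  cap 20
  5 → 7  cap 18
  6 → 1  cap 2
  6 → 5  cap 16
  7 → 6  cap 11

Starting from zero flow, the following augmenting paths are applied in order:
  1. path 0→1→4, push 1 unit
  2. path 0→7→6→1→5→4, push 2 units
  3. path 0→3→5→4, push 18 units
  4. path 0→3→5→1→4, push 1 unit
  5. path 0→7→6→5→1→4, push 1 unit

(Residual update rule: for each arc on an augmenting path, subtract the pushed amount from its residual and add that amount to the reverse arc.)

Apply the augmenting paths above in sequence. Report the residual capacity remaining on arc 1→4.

Residual capacity of (1,4): 10

after path 1 (0→1→4, push 1): res(1,4)=12
after path 2 (0→7→6→1→5→4, push 2): res(1,4)=12
after path 3 (0→3→5→4, push 18): res(1,4)=12
after path 4 (0→3→5→1→4, push 1): res(1,4)=11
after path 5 (0→7→6→5→1→4, push 1): res(1,4)=10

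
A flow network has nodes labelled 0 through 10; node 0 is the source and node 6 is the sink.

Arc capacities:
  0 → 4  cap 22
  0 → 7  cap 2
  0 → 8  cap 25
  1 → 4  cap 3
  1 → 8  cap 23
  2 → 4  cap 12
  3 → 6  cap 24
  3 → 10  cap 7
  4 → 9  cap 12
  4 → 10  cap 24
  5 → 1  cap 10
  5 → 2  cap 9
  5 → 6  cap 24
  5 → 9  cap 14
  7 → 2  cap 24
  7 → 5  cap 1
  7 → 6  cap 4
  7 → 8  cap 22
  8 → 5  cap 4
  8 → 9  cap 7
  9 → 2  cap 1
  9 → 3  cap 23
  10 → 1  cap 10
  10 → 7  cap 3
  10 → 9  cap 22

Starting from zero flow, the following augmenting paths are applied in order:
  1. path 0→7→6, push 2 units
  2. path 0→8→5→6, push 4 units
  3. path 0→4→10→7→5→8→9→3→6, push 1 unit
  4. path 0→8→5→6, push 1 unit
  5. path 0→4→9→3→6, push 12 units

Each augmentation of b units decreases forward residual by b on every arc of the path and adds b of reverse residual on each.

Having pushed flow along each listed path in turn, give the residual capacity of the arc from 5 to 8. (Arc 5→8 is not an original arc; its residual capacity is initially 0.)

Residual capacity of (5,8): 4

after path 1 (0→7→6, push 2): res(5,8)=0
after path 2 (0→8→5→6, push 4): res(5,8)=4
after path 3 (0→4→10→7→5→8→9→3→6, push 1): res(5,8)=3
after path 4 (0→8→5→6, push 1): res(5,8)=4
after path 5 (0→4→9→3→6, push 12): res(5,8)=4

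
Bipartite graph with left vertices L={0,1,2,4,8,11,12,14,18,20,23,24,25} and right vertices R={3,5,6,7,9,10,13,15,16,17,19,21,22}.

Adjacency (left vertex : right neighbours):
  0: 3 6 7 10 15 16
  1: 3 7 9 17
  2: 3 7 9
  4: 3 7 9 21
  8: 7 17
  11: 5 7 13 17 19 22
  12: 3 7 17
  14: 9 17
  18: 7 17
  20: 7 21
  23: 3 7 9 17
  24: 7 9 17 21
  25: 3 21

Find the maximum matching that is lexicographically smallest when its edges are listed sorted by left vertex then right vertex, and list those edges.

Lex-smallest maximum matching: {(0,6), (1,3), (2,7), (4,9), (8,17), (11,5), (20,21)}

|M| = 7 (so the lex-smallest maximum matching has 7 edges)
process left vertices in ascending order; for each, take the smallest-labelled available neighbour that still permits 7 edges overall, or leave it unmatched if none does
lex-smallest matching: {0-6, 1-3, 2-7, 4-9, 8-17, 11-5, 20-21}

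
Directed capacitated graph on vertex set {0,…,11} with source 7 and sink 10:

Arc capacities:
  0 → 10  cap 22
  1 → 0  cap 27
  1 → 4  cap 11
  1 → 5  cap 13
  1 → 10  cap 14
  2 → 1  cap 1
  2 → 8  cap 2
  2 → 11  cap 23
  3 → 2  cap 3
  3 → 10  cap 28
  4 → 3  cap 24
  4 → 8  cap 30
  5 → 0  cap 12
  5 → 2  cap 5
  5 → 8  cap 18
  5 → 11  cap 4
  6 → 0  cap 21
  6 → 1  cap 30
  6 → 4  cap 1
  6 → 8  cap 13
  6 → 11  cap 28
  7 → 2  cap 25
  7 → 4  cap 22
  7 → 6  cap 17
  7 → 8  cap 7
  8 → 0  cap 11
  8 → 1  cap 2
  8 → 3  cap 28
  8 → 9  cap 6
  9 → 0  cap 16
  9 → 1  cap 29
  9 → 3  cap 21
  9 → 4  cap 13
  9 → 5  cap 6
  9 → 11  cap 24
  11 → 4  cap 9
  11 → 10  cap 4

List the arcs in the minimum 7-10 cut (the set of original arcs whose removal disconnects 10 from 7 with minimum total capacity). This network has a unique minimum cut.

augment #1: 7→2→1→10 push 1
augment #2: 7→2→11→10 push 4
augment #3: 7→4→3→10 push 22
augment #4: 7→6→0→10 push 17
augment #5: 7→8→0→10 push 5
augment #6: 7→8→1→10 push 2
augment #7: 7→2→8→3→10 push 2
augment #8: 7→2→11→4→3→10 push 2
augment #9: 7→2→11→4→8→3→10 push 2
augment #10: 7→2→11→4→8→9→1→10 push 5
max flow = 62; residual-reachable set from 7 gives S-side
cut edges (S→T): {(2,1), (2,8), (7,4), (7,6), (7,8), (11,4), (11,10)} total cap 62

Min-cut arcs: {(2,1), (2,8), (7,4), (7,6), (7,8), (11,4), (11,10)} (total capacity 62)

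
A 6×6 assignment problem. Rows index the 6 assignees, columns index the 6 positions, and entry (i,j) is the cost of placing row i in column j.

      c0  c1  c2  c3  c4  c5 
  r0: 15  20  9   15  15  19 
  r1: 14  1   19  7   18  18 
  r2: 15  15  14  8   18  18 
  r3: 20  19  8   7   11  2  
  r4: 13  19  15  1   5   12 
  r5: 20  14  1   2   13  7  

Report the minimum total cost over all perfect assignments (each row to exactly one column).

optimal assignment: row0→col0 (cost 15), row1→col1 (cost 1), row2→col3 (cost 8), row3→col5 (cost 2), row4→col4 (cost 5), row5→col2 (cost 1)
total = 15 + 1 + 8 + 2 + 5 + 1 = 32

Minimum assignment cost: 32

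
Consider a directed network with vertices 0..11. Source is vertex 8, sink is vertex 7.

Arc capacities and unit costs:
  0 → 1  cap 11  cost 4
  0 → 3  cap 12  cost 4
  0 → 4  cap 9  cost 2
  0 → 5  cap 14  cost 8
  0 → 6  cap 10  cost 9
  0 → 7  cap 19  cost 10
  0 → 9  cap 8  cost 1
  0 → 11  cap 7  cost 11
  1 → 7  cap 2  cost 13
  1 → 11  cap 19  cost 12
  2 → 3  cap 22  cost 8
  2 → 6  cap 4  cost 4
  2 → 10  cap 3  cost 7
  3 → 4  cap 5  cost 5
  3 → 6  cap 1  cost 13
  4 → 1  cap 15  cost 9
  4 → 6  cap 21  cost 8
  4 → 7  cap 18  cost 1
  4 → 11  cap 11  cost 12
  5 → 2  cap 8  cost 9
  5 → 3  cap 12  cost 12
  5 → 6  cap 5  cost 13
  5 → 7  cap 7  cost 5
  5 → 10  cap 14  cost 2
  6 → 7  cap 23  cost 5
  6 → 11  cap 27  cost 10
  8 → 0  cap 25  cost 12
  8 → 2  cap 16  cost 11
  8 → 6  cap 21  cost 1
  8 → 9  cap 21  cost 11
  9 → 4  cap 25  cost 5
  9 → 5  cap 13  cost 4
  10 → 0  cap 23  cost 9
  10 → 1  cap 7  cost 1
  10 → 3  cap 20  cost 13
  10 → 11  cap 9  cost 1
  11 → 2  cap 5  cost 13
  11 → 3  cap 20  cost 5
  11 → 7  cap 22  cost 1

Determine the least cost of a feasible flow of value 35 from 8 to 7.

Minimum cost for 35 units: 346

shortest-cost path #1: 8→6→7 push 21 @ unit cost 6 (adds 126)
shortest-cost path #2: 8→0→4→7 push 9 @ unit cost 15 (adds 135)
shortest-cost path #3: 8→9→4→7 push 5 @ unit cost 17 (adds 85)
total cost = 346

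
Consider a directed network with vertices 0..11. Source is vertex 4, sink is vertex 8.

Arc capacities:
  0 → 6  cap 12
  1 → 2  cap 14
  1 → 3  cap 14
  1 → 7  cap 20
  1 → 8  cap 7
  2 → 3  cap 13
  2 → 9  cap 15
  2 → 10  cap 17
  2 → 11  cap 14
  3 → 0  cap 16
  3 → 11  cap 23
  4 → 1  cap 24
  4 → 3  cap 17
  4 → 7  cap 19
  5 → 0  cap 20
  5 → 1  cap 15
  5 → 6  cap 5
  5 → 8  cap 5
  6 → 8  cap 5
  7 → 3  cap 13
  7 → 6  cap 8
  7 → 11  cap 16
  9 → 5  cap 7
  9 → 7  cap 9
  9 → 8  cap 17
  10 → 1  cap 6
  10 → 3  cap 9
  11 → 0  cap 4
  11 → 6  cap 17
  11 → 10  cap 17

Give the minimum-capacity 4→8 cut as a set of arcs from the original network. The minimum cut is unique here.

Min-cut arcs: {(1,2), (1,8), (6,8)} (total capacity 26)

augment #1: 4→1→8 push 7
augment #2: 4→7→6→8 push 5
augment #3: 4→1→2→9→8 push 14
max flow = 26; residual-reachable set from 4 gives S-side
cut edges (S→T): {(1,2), (1,8), (6,8)} total cap 26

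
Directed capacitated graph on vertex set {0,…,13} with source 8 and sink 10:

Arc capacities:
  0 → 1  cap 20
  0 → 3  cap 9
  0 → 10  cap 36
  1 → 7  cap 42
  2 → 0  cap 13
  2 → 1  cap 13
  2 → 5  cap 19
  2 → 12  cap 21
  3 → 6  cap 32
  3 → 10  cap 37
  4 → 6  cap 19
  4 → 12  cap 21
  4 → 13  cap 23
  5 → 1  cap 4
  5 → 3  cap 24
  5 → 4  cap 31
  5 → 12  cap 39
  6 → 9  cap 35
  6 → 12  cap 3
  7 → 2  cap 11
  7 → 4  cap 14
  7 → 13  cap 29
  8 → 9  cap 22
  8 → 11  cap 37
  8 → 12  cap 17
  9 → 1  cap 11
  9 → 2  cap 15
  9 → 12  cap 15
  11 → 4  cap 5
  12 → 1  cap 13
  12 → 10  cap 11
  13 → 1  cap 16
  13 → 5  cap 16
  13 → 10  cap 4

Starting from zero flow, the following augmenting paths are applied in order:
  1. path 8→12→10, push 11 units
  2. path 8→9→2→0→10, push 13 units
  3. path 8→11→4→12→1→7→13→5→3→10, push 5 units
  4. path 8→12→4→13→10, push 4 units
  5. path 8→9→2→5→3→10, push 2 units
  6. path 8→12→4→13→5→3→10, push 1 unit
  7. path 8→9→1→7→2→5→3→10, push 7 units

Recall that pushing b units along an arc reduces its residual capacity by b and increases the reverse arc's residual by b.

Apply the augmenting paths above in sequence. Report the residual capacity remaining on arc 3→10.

after path 1 (8→12→10, push 11): res(3,10)=37
after path 2 (8→9→2→0→10, push 13): res(3,10)=37
after path 3 (8→11→4→12→1→7→13→5→3→10, push 5): res(3,10)=32
after path 4 (8→12→4→13→10, push 4): res(3,10)=32
after path 5 (8→9→2→5→3→10, push 2): res(3,10)=30
after path 6 (8→12→4→13→5→3→10, push 1): res(3,10)=29
after path 7 (8→9→1→7→2→5→3→10, push 7): res(3,10)=22

Residual capacity of (3,10): 22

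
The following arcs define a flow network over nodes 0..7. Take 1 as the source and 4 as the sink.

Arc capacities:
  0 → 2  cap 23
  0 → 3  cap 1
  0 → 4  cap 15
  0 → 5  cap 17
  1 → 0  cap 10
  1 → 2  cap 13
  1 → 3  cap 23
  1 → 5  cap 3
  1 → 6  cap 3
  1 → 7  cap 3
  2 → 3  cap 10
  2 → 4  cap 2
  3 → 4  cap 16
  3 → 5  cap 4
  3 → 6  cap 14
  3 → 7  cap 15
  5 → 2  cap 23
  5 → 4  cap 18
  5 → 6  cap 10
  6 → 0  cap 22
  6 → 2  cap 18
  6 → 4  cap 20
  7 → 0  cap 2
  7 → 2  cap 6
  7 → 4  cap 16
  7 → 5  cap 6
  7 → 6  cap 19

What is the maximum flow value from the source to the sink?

Maximum flow value: 54

augment #1: 1→0→4 bottleneck 10, total now 10
augment #2: 1→2→4 bottleneck 2, total now 12
augment #3: 1→3→4 bottleneck 16, total now 28
augment #4: 1→5→4 bottleneck 3, total now 31
augment #5: 1→6→4 bottleneck 3, total now 34
augment #6: 1→7→4 bottleneck 3, total now 37
augment #7: 1→3→5→4 bottleneck 4, total now 41
augment #8: 1→3→6→4 bottleneck 3, total now 44
augment #9: 1→2→3→6→4 bottleneck 10, total now 54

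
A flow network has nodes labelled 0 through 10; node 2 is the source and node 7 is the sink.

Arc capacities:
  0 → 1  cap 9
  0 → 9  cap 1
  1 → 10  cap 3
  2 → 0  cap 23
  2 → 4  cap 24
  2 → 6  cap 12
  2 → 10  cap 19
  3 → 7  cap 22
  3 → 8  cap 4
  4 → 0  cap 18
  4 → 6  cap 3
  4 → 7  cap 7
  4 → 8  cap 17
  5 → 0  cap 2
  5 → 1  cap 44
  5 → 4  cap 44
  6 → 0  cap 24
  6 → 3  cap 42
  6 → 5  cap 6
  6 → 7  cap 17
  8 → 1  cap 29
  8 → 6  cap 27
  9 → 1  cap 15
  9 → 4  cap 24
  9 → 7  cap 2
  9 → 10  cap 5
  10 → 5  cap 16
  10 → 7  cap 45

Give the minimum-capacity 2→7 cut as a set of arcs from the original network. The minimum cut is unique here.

augment #1: 2→4→7 push 7
augment #2: 2→6→7 push 12
augment #3: 2→10→7 push 19
augment #4: 2→0→9→7 push 1
augment #5: 2→4→6→7 push 3
augment #6: 2→0→1→10→7 push 3
augment #7: 2→4→8→6→7 push 2
augment #8: 2→4→8→6→3→7 push 12
max flow = 59; residual-reachable set from 2 gives S-side
cut edges (S→T): {(0,9), (1,10), (2,4), (2,6), (2,10)} total cap 59

Min-cut arcs: {(0,9), (1,10), (2,4), (2,6), (2,10)} (total capacity 59)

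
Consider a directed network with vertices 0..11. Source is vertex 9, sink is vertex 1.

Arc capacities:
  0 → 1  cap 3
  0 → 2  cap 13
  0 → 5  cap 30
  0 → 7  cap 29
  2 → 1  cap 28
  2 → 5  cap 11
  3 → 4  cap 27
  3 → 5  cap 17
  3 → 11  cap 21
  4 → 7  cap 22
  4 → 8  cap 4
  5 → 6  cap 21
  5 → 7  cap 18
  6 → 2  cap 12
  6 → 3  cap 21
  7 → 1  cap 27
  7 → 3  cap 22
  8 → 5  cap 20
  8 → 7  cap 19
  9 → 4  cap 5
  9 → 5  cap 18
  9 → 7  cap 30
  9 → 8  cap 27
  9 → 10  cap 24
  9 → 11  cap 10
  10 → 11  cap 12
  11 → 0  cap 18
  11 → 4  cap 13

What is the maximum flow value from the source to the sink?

Maximum flow value: 55

augment #1: 9→7→1 bottleneck 27, total now 27
augment #2: 9→11→0→1 bottleneck 3, total now 30
augment #3: 9→5→6→2→1 bottleneck 12, total now 42
augment #4: 9→11→0→2→1 bottleneck 7, total now 49
augment #5: 9→10→11→0→2→1 bottleneck 6, total now 55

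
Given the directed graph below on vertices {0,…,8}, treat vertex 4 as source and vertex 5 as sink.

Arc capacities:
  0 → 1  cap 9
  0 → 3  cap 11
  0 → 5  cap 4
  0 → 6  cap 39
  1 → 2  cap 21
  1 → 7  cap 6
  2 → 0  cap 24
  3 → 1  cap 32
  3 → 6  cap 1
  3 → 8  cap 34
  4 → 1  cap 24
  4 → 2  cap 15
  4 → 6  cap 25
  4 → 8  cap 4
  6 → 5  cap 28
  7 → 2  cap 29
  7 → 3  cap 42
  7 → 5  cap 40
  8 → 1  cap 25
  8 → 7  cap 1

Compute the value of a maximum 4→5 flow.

Maximum flow value: 39

augment #1: 4→6→5 bottleneck 25, total now 25
augment #2: 4→1→7→5 bottleneck 6, total now 31
augment #3: 4→2→0→5 bottleneck 4, total now 35
augment #4: 4→8→7→5 bottleneck 1, total now 36
augment #5: 4→2→0→6→5 bottleneck 3, total now 39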